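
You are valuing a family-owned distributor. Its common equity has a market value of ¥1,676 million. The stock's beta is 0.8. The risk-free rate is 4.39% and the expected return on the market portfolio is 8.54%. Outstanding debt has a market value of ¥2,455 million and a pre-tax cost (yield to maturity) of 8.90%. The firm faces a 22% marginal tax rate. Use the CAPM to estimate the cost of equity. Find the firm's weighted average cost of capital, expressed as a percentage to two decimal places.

Market risk premium = 8.54% − 4.39% = 4.15%.
Cost of equity via CAPM: Re = 4.39% + 0.8 × 4.15% = 7.7100%.
Total capital V = 1676 + 2455 = 4131.
Equity: weight = 1676/4131 = 0.4057; cost = 7.71%.
Debt: weight = 2455/4131 = 0.5943; after-tax cost = 8.9% × (1 − 22%) = 6.9420%.
WACC = 0.4057 × 7.7100% + 0.5943 × 6.9420% = 7.2536%.

7.25%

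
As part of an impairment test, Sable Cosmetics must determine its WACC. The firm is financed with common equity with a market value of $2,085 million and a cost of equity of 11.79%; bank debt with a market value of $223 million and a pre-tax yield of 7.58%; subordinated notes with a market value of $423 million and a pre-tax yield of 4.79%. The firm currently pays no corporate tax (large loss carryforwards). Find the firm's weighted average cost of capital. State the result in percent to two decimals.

10.36%

Total capital V = 2085 + 223 + 423 = 2731.
Equity: weight = 2085/2731 = 0.7635; cost = 11.79%.
Bank debt: weight = 223/2731 = 0.0817; after-tax cost = 7.58% × (1 − 0%) = 7.5800%.
Subordinated notes: weight = 423/2731 = 0.1549; after-tax cost = 4.79% × (1 − 0%) = 4.7900%.
WACC = 0.7635 × 11.7900% + 0.0817 × 7.5800% + 0.1549 × 4.7900% = 10.3620%.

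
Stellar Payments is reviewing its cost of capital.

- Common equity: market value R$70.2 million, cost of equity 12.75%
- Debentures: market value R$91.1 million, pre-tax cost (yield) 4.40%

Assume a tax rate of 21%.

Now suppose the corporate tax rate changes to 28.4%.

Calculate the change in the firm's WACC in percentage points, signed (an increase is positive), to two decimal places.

-0.18 pp

Current WACC:
Total capital V = 70.2 + 91.1 = 161.3.
Equity: weight = 70.2/161.3 = 0.4352; cost = 12.75%.
Debentures: weight = 91.1/161.3 = 0.5648; after-tax cost = 4.4% × (1 − 21%) = 3.4760%.
WACC = 0.4352 × 12.7500% + 0.5648 × 3.4760% = 7.5122%.
After the change:
Total capital V = 70.2 + 91.1 = 161.3.
Equity: weight = 70.2/161.3 = 0.4352; cost = 12.75%.
Debentures: weight = 91.1/161.3 = 0.5648; after-tax cost = 4.4% × (1 − 28.4%) = 3.1504%.
WACC = 0.4352 × 12.7500% + 0.5648 × 3.1504% = 7.3283%.
Change in WACC = 7.3283% − 7.5122% = -0.1839 pp.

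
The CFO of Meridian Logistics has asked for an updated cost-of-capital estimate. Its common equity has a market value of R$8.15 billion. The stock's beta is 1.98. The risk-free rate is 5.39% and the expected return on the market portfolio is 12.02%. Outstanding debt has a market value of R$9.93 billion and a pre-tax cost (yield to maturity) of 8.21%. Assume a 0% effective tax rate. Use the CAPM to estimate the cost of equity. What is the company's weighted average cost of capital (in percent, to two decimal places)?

12.86%

Market risk premium = 12.02% − 5.39% = 6.63%.
Cost of equity via CAPM: Re = 5.39% + 1.98 × 6.63% = 18.5174%.
Total capital V = 8.15 + 9.93 = 18.08.
Equity: weight = 8.15/18.08 = 0.4508; cost = 18.5174%.
Debt: weight = 9.93/18.08 = 0.5492; after-tax cost = 8.21% × (1 − 0%) = 8.2100%.
WACC = 0.4508 × 18.5174% + 0.5492 × 8.2100% = 12.8563%.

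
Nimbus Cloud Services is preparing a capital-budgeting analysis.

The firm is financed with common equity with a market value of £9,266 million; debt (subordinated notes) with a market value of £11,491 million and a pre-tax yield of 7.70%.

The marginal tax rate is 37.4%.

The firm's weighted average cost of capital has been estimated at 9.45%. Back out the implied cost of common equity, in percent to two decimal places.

15.19%

Total capital V = 9266 + 11491 = 20757.
Equity weight = 9266/20757 = 0.4464.
Subordinated notes weight = 11491/20757 = 0.5536.
Debt contribution = 0.5536 × 7.7% × (1 − 37.4%) = 2.6684%.
Required equity contribution = 9.45% − 2.6684% = 6.7816%.
Re = 6.7816% / 0.4464 = 15.1915%.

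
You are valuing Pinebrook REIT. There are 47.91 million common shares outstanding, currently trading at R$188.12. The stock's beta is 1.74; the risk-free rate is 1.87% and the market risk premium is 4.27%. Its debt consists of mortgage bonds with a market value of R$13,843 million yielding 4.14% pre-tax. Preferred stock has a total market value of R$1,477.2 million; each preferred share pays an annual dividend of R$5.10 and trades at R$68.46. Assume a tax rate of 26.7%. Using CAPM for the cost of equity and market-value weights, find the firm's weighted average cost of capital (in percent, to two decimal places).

Cost of equity via CAPM: Re = 1.87% + 1.74 × 4.27% = 9.2998%.
Cost of preferred: Rp = 5.1 / 68.46 = 7.4496%.
Market value of equity E = 188.12 × 47.91m = 9012.8292m.
Total capital V = 9012.8292 + 1477.2 + 13843 = 24333.0292.
Equity: weight = 9012.8292/24333.0292 = 0.3704; cost = 9.2998%.
Preferred: weight = 1477.2/24333.0292 = 0.0607; cost = 7.4496%.
Mortgage bonds: weight = 13843/24333.0292 = 0.5689; after-tax cost = 4.14% × (1 − 26.7%) = 3.0346%.
WACC = 0.3704 × 9.2998% + 0.0607 × 7.4496% + 0.5689 × 3.0346% = 5.6232%.

5.62%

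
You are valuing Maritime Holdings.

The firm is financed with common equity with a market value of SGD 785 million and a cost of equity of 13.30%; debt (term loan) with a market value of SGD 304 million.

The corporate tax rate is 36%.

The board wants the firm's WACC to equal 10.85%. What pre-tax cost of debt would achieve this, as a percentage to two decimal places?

7.07%

Total capital V = 785 + 304 = 1089.
Equity weight = 785/1089 = 0.7208.
Term loan weight = 304/1089 = 0.2792.
Equity contribution = 0.7208 × 13.3% = 9.5872%.
Remaining for debt = 10.85% − 9.5872% = 1.2628%.
Rd × (1 − 36%) × 0.2792 = 1.2628%  ⇒  Rd = 7.0680%.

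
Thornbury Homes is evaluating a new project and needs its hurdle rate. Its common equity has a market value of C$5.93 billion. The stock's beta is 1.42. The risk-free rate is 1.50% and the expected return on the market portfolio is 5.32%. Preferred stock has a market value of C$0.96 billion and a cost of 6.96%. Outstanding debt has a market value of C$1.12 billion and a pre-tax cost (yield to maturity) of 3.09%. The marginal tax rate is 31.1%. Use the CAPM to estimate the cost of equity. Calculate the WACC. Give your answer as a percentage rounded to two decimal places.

Market risk premium = 5.32% − 1.5% = 3.82%.
Cost of equity via CAPM: Re = 1.5% + 1.42 × 3.82% = 6.9244%.
Total capital V = 5.93 + 0.96 + 1.12 = 8.01.
Equity: weight = 5.93/8.01 = 0.7403; cost = 6.9244%.
Preferred: weight = 0.96/8.01 = 0.1199; cost = 6.96%.
Debt: weight = 1.12/8.01 = 0.1398; after-tax cost = 3.09% × (1 − 31.1%) = 2.1290%.
WACC = 0.7403 × 6.9244% + 0.1199 × 6.9600% + 0.1398 × 2.1290% = 6.2582%.

6.26%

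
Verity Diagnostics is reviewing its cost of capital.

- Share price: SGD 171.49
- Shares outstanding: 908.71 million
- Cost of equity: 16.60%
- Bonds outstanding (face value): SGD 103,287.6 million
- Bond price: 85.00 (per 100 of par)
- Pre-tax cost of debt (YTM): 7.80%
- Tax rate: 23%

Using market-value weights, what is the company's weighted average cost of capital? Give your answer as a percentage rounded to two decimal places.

Market value of equity E = 171.49 × 908.71m = 155834.6779m. Market value of debt D = 103287.6m × 85.0/100 = 87794.46m.
Total capital V = 155834.6779 + 87794.46 = 243629.1379.
Equity: weight = 155834.6779/243629.1379 = 0.6396; cost = 16.6%.
Bonds outstanding: weight = 87794.46/243629.1379 = 0.3604; after-tax cost = 7.8% × (1 − 23%) = 6.0060%.
WACC = 0.6396 × 16.6000% + 0.3604 × 6.0060% = 12.7823%.

12.78%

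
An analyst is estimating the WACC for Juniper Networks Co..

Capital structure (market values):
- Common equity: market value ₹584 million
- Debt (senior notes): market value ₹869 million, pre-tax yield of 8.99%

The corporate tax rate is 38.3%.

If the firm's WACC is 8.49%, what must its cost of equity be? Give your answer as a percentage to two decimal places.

Total capital V = 584 + 869 = 1453.
Equity weight = 584/1453 = 0.4019.
Senior notes weight = 869/1453 = 0.5981.
Debt contribution = 0.5981 × 8.99% × (1 − 38.3%) = 3.3174%.
Required equity contribution = 8.49% − 3.3174% = 5.1726%.
Re = 5.1726% / 0.4019 = 12.8695%.

12.87%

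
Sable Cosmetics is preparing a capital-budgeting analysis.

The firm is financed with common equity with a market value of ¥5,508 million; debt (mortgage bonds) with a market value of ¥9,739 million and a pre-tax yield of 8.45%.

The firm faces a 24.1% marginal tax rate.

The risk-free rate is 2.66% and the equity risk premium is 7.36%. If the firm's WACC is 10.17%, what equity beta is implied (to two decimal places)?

1.92

Total capital V = 5508 + 9739 = 15247.
Equity weight = 5508/15247 = 0.3613.
Mortgage bonds weight = 9739/15247 = 0.6387.
Debt contribution = 0.6387 × 8.45% × (1 − 24.1%) = 4.0966%.
Required equity contribution = 10.17% − 4.0966% = 6.0734%  ⇒  Re = 16.8120%.
CAPM: 16.8120% = 2.66% + β × 7.36%  ⇒  β = 1.9228.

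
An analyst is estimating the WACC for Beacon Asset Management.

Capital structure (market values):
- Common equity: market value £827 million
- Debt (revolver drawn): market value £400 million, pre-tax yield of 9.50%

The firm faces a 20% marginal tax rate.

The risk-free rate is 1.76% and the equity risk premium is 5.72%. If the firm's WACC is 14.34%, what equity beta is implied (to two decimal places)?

Total capital V = 827 + 400 = 1227.
Equity weight = 827/1227 = 0.6740.
Revolver drawn weight = 400/1227 = 0.3260.
Debt contribution = 0.3260 × 9.5% × (1 − 20%) = 2.4776%.
Required equity contribution = 14.34% − 2.4776% = 11.8624%  ⇒  Re = 17.6000%.
CAPM: 17.6000% = 1.76% + β × 5.72%  ⇒  β = 2.7692.

2.77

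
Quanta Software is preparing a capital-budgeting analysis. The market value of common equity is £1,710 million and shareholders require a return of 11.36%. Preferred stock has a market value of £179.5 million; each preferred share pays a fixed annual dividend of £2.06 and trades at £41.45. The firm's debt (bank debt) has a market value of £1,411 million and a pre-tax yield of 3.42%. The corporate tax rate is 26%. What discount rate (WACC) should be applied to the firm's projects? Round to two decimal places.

7.24%

Cost of preferred: Rp = 2.06 / 41.45 = 4.9698%.
Total capital V = 1710 + 179.5 + 1411 = 3300.5.
Equity: weight = 1710/3300.5 = 0.5181; cost = 11.36%.
Preferred: weight = 179.5/3300.5 = 0.0544; cost = 4.9698%.
Bank debt: weight = 1411/3300.5 = 0.4275; after-tax cost = 3.42% × (1 − 26%) = 2.5308%.
WACC = 0.5181 × 11.3600% + 0.0544 × 4.9698% + 0.4275 × 2.5308% = 7.2379%.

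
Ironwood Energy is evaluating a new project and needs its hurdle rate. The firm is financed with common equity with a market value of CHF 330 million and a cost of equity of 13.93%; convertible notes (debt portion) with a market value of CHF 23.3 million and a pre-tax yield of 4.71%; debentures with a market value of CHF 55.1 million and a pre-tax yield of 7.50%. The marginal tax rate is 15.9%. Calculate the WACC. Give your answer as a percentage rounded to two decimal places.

12.33%

Total capital V = 330 + 23.3 + 55.1 = 408.4.
Equity: weight = 330/408.4 = 0.8080; cost = 13.93%.
Convertible notes (debt portion): weight = 23.3/408.4 = 0.0571; after-tax cost = 4.71% × (1 − 15.9%) = 3.9611%.
Debentures: weight = 55.1/408.4 = 0.1349; after-tax cost = 7.5% × (1 − 15.9%) = 6.3075%.
WACC = 0.8080 × 13.9300% + 0.0571 × 3.9611% + 0.1349 × 6.3075% = 12.3329%.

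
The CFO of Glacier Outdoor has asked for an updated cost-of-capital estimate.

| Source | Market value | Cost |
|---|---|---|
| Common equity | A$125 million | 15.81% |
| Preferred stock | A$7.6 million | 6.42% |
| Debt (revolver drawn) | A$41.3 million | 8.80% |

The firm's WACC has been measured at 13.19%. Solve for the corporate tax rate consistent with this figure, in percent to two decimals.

Total capital V = 125 + 7.6 + 41.3 = 173.9.
Equity weight = 125/173.9 = 0.7188.
Preferred weight = 7.6/173.9 = 0.0437.
Revolver drawn weight = 41.3/173.9 = 0.2375.
Equity contribution = 0.7188 × 15.81% = 11.3643%.
Preferred contribution = 0.0437 × 6.42% = 0.2806%.
Debt contribution must be 13.19% − 11.6449% = 1.5451%.
0.2375 × 8.8% × (1 − T) = 1.5451%  ⇒  (1 − T) = 0.7393.
T = 26.0679%.

26.07%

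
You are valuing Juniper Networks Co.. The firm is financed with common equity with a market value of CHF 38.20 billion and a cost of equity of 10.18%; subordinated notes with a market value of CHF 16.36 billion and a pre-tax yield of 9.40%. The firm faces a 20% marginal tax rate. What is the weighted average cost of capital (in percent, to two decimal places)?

Total capital V = 38.2 + 16.36 = 54.56.
Equity: weight = 38.2/54.56 = 0.7001; cost = 10.18%.
Subordinated notes: weight = 16.36/54.56 = 0.2999; after-tax cost = 9.4% × (1 − 20%) = 7.5200%.
WACC = 0.7001 × 10.1800% + 0.2999 × 7.5200% = 9.3824%.

9.38%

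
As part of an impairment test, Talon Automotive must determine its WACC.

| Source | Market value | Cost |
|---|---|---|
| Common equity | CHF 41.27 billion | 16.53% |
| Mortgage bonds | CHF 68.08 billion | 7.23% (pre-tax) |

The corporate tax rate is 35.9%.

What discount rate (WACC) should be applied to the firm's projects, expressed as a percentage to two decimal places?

9.12%

Total capital V = 41.27 + 68.08 = 109.35.
Equity: weight = 41.27/109.35 = 0.3774; cost = 16.53%.
Mortgage bonds: weight = 68.08/109.35 = 0.6226; after-tax cost = 7.23% × (1 − 35.9%) = 4.6344%.
WACC = 0.3774 × 16.5300% + 0.6226 × 4.6344% = 9.1240%.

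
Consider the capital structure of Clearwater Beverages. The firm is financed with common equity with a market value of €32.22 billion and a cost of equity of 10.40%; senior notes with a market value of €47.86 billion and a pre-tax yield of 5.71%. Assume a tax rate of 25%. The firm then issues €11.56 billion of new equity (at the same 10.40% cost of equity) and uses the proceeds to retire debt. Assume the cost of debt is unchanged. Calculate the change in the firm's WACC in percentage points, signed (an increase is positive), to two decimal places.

Current WACC:
Total capital V = 32.22 + 47.86 = 80.08.
Equity: weight = 32.22/80.08 = 0.4023; cost = 10.4%.
Senior notes: weight = 47.86/80.08 = 0.5977; after-tax cost = 5.71% × (1 − 25%) = 4.2825%.
WACC = 0.4023 × 10.4000% + 0.5977 × 4.2825% = 6.7439%.
After the change:
Total capital V = 43.78 + 36.3 = 80.08.
Equity: weight = 43.78/80.08 = 0.5467; cost = 10.4%.
Senior notes: weight = 36.3/80.08 = 0.4533; after-tax cost = 5.71% × (1 − 25%) = 4.2825%.
WACC = 0.5467 × 10.4000% + 0.4533 × 4.2825% = 7.6270%.
Change in WACC = 7.6270% − 6.7439% = 0.8831 pp.

+0.88 pp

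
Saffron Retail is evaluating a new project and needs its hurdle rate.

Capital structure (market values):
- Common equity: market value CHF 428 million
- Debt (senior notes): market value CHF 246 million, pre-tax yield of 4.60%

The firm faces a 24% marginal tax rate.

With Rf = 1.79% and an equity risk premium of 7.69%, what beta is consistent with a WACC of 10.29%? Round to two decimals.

1.61

Total capital V = 428 + 246 = 674.
Equity weight = 428/674 = 0.6350.
Senior notes weight = 246/674 = 0.3650.
Debt contribution = 0.3650 × 4.6% × (1 − 24%) = 1.2760%.
Required equity contribution = 10.29% − 1.2760% = 9.0140%  ⇒  Re = 14.1950%.
CAPM: 14.1950% = 1.79% + β × 7.69%  ⇒  β = 1.6131.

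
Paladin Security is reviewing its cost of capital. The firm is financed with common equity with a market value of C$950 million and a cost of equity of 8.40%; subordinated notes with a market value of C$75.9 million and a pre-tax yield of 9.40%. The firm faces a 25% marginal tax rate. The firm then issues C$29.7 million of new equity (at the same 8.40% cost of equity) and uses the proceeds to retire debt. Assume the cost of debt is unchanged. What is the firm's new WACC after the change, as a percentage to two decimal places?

After the change:
Total capital V = 979.7 + 46.2 = 1025.9.
Equity: weight = 979.7/1025.9 = 0.9550; cost = 8.4%.
Subordinated notes: weight = 46.2/1025.9 = 0.0450; after-tax cost = 9.4% × (1 − 25%) = 7.0500%.
WACC = 0.9550 × 8.4000% + 0.0450 × 7.0500% = 8.3392%.

8.34%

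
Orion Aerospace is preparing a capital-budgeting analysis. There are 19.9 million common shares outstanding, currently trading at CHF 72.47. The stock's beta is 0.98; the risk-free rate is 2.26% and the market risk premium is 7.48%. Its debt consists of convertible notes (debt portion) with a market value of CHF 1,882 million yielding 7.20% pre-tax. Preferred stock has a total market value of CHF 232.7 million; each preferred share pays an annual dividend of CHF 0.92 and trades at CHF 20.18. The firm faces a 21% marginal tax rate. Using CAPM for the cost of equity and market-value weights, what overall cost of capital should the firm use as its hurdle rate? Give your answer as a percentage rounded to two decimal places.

Cost of equity via CAPM: Re = 2.26% + 0.98 × 7.48% = 9.5904%.
Cost of preferred: Rp = 0.92 / 20.18 = 4.5590%.
Market value of equity E = 72.47 × 19.9m = 1442.153m.
Total capital V = 1442.153 + 232.7 + 1882 = 3556.853.
Equity: weight = 1442.153/3556.853 = 0.4055; cost = 9.5904%.
Preferred: weight = 232.7/3556.853 = 0.0654; cost = 4.559%.
Convertible notes (debt portion): weight = 1882/3556.853 = 0.5291; after-tax cost = 7.2% × (1 − 21%) = 5.6880%.
WACC = 0.4055 × 9.5904% + 0.0654 × 4.5590% + 0.5291 × 5.6880% = 7.1964%.

7.20%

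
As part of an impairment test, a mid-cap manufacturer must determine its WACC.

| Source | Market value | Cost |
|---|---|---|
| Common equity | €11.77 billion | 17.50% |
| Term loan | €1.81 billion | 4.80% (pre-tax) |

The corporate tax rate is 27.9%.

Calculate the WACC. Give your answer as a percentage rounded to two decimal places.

Total capital V = 11.77 + 1.81 = 13.58.
Equity: weight = 11.77/13.58 = 0.8667; cost = 17.5%.
Term loan: weight = 1.81/13.58 = 0.1333; after-tax cost = 4.8% × (1 − 27.9%) = 3.4608%.
WACC = 0.8667 × 17.5000% + 0.1333 × 3.4608% = 15.6288%.

15.63%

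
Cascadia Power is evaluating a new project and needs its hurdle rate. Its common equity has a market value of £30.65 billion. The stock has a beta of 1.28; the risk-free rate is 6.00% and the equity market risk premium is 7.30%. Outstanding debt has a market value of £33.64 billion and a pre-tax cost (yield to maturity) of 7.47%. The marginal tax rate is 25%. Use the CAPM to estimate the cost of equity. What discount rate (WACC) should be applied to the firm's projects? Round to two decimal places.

10.25%

Cost of equity via CAPM: Re = 6.0% + 1.28 × 7.3% = 15.3440%.
Total capital V = 30.65 + 33.64 = 64.29.
Equity: weight = 30.65/64.29 = 0.4767; cost = 15.344%.
Debt: weight = 33.64/64.29 = 0.5233; after-tax cost = 7.47% × (1 − 25%) = 5.6025%.
WACC = 0.4767 × 15.3440% + 0.5233 × 5.6025% = 10.2467%.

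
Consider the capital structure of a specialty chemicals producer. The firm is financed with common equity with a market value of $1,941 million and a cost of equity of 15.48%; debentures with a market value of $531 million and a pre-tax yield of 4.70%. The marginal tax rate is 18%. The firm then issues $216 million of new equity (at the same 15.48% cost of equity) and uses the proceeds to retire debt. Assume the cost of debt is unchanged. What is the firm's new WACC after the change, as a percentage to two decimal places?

14.00%

After the change:
Total capital V = 2157 + 315 = 2472.
Equity: weight = 2157/2472 = 0.8726; cost = 15.48%.
Debentures: weight = 315/2472 = 0.1274; after-tax cost = 4.7% × (1 − 18%) = 3.8540%.
WACC = 0.8726 × 15.4800% + 0.1274 × 3.8540% = 13.9985%.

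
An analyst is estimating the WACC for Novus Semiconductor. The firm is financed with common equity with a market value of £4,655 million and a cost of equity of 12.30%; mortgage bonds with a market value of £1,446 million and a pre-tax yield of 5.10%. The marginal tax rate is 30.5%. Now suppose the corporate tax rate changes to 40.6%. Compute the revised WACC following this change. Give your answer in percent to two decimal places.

After the change:
Total capital V = 4655 + 1446 = 6101.
Equity: weight = 4655/6101 = 0.7630; cost = 12.3%.
Mortgage bonds: weight = 1446/6101 = 0.2370; after-tax cost = 5.1% × (1 − 40.6%) = 3.0294%.
WACC = 0.7630 × 12.3000% + 0.2370 × 3.0294% = 10.1028%.

10.10%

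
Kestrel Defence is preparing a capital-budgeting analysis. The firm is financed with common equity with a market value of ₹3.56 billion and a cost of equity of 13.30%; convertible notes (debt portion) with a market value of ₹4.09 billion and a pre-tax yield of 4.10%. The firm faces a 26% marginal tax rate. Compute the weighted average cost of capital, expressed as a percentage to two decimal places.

Total capital V = 3.56 + 4.09 = 7.65.
Equity: weight = 3.56/7.65 = 0.4654; cost = 13.3%.
Convertible notes (debt portion): weight = 4.09/7.65 = 0.5346; after-tax cost = 4.1% × (1 − 26%) = 3.0340%.
WACC = 0.4654 × 13.3000% + 0.5346 × 3.0340% = 7.8114%.

7.81%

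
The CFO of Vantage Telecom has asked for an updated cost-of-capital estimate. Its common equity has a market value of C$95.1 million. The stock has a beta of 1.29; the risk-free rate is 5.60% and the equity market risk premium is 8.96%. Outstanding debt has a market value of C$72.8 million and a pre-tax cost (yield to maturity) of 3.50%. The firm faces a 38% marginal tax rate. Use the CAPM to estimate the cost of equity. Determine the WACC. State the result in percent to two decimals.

Cost of equity via CAPM: Re = 5.6% + 1.29 × 8.96% = 17.1584%.
Total capital V = 95.1 + 72.8 = 167.9.
Equity: weight = 95.1/167.9 = 0.5664; cost = 17.1584%.
Debt: weight = 72.8/167.9 = 0.4336; after-tax cost = 3.5% × (1 − 38%) = 2.1700%.
WACC = 0.5664 × 17.1584% + 0.4336 × 2.1700% = 10.6596%.

10.66%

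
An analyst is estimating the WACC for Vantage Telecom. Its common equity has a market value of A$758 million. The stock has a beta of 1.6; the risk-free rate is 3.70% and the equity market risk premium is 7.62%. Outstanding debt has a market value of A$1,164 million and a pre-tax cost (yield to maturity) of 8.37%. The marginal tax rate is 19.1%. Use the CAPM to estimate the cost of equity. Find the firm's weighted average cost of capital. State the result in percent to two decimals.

10.37%

Cost of equity via CAPM: Re = 3.7% + 1.6 × 7.62% = 15.8920%.
Total capital V = 758 + 1164 = 1922.
Equity: weight = 758/1922 = 0.3944; cost = 15.892%.
Debt: weight = 1164/1922 = 0.6056; after-tax cost = 8.37% × (1 − 19.1%) = 6.7713%.
WACC = 0.3944 × 15.8920% + 0.6056 × 6.7713% = 10.3683%.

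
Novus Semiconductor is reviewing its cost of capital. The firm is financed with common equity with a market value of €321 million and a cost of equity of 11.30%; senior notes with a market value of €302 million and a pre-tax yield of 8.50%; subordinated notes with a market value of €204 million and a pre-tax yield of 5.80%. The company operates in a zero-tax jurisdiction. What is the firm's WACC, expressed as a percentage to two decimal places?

Total capital V = 321 + 302 + 204 = 827.
Equity: weight = 321/827 = 0.3881; cost = 11.3%.
Senior notes: weight = 302/827 = 0.3652; after-tax cost = 8.5% × (1 − 0%) = 8.5000%.
Subordinated notes: weight = 204/827 = 0.2467; after-tax cost = 5.8% × (1 − 0%) = 5.8000%.
WACC = 0.3881 × 11.3000% + 0.3652 × 8.5000% + 0.2467 × 5.8000% = 8.9208%.

8.92%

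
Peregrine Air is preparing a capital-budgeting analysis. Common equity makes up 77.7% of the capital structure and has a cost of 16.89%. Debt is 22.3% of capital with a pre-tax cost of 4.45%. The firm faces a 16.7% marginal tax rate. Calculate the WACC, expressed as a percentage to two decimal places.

After-tax cost of debt = 4.45% × (1 − 16.7%) = 3.7069%.
WACC = 0.777 × 16.8900% + 0.223 × 3.7069% = 13.9502%.

13.95%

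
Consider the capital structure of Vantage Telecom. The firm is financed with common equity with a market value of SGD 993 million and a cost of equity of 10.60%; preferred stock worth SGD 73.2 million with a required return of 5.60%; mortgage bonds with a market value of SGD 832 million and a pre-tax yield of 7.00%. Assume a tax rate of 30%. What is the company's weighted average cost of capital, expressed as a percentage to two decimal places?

7.91%

Total capital V = 993 + 73.2 + 832 = 1898.2.
Equity: weight = 993/1898.2 = 0.5231; cost = 10.6%.
Preferred: weight = 73.2/1898.2 = 0.0386; cost = 5.6%.
Mortgage bonds: weight = 832/1898.2 = 0.4383; after-tax cost = 7% × (1 − 30%) = 4.9000%.
WACC = 0.5231 × 10.6000% + 0.0386 × 5.6000% + 0.4383 × 4.9000% = 7.9088%.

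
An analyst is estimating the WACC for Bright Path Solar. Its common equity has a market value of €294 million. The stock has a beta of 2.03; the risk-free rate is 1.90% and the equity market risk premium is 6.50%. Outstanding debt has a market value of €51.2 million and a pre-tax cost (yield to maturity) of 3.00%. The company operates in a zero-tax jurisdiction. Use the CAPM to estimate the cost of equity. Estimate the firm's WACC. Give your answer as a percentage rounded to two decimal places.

Cost of equity via CAPM: Re = 1.9% + 2.03 × 6.5% = 15.0950%.
Total capital V = 294 + 51.2 = 345.2.
Equity: weight = 294/345.2 = 0.8517; cost = 15.095%.
Debt: weight = 51.2/345.2 = 0.1483; after-tax cost = 3% × (1 − 0%) = 3.0000%.
WACC = 0.8517 × 15.0950% + 0.1483 × 3.0000% = 13.3011%.

13.30%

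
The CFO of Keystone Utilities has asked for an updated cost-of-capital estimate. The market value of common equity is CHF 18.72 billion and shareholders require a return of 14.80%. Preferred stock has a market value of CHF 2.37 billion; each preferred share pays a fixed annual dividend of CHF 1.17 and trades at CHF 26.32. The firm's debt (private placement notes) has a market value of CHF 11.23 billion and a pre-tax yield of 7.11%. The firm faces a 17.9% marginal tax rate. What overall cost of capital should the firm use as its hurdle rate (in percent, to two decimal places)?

10.93%

Cost of preferred: Rp = 1.17 / 26.32 = 4.4453%.
Total capital V = 18.72 + 2.37 + 11.23 = 32.32.
Equity: weight = 18.72/32.32 = 0.5792; cost = 14.8%.
Preferred: weight = 2.37/32.32 = 0.0733; cost = 4.4453%.
Private placement notes: weight = 11.23/32.32 = 0.3475; after-tax cost = 7.11% × (1 − 17.9%) = 5.8373%.
WACC = 0.5792 × 14.8000% + 0.0733 × 4.4453% + 0.3475 × 5.8373% = 10.9265%.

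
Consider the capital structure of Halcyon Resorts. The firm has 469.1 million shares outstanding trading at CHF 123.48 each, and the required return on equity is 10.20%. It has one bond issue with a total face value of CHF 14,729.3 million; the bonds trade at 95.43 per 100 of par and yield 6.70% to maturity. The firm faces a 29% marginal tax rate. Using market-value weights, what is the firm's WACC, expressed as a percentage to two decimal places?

9.14%

Market value of equity E = 123.48 × 469.1m = 57924.468m. Market value of debt D = 14729.3m × 95.43/100 = 14056.17099m.
Total capital V = 57924.468 + 14056.17099 = 71980.63899.
Equity: weight = 57924.468/71980.63899 = 0.8047; cost = 10.2%.
Bonds outstanding: weight = 14056.17099/71980.63899 = 0.1953; after-tax cost = 6.7% × (1 − 29%) = 4.7570%.
WACC = 0.8047 × 10.2000% + 0.1953 × 4.7570% = 9.1371%.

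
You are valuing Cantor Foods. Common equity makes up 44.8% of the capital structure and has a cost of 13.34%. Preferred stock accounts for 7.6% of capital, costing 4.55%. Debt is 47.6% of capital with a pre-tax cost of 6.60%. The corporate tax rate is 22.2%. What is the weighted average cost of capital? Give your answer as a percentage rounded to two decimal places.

After-tax cost of debt = 6.6% × (1 − 22.2%) = 5.1348%.
WACC = 0.448 × 13.3400% + 0.076 × 4.5500% + 0.476 × 5.1348% = 8.7663%.

8.77%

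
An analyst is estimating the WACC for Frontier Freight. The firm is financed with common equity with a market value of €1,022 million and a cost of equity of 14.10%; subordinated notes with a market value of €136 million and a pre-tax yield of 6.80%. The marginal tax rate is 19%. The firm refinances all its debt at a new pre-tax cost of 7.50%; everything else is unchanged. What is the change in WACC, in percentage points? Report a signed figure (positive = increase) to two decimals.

Current WACC:
Total capital V = 1022 + 136 = 1158.
Equity: weight = 1022/1158 = 0.8826; cost = 14.1%.
Subordinated notes: weight = 136/1158 = 0.1174; after-tax cost = 6.8% × (1 − 19%) = 5.5080%.
WACC = 0.8826 × 14.1000% + 0.1174 × 5.5080% = 13.0909%.
After the change:
Total capital V = 1022 + 136 = 1158.
Equity: weight = 1022/1158 = 0.8826; cost = 14.1%.
Subordinated notes: weight = 136/1158 = 0.1174; after-tax cost = 7.5% × (1 − 19%) = 6.0750%.
WACC = 0.8826 × 14.1000% + 0.1174 × 6.0750% = 13.1575%.
Change in WACC = 13.1575% − 13.0909% = 0.0666 pp.

+0.07 pp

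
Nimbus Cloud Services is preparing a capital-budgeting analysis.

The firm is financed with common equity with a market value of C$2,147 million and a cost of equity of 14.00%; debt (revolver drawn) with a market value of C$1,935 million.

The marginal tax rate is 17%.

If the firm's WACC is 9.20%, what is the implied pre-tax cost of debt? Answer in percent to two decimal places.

Total capital V = 2147 + 1935 = 4082.
Equity weight = 2147/4082 = 0.5260.
Revolver drawn weight = 1935/4082 = 0.4740.
Equity contribution = 0.5260 × 14% = 7.3635%.
Remaining for debt = 9.2% − 7.3635% = 1.8365%.
Rd × (1 − 17%) × 0.4740 = 1.8365%  ⇒  Rd = 4.6676%.

4.67%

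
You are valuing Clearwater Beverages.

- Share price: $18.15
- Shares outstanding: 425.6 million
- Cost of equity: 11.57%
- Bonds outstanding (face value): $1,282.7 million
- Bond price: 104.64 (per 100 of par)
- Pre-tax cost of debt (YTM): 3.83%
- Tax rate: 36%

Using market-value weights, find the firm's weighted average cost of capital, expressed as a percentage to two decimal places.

10.22%

Market value of equity E = 18.15 × 425.6m = 7724.64m. Market value of debt D = 1282.7m × 104.64/100 = 1342.21728m.
Total capital V = 7724.64 + 1342.21728 = 9066.85728.
Equity: weight = 7724.64/9066.85728 = 0.8520; cost = 11.57%.
Bonds outstanding: weight = 1342.21728/9066.85728 = 0.1480; after-tax cost = 3.83% × (1 − 36%) = 2.4512%.
WACC = 0.8520 × 11.5700% + 0.1480 × 2.4512% = 10.2201%.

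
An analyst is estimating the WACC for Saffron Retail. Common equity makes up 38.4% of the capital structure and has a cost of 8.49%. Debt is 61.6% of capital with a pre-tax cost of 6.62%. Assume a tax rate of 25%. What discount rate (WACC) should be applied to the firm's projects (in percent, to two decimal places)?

6.32%

After-tax cost of debt = 6.62% × (1 − 25%) = 4.9650%.
WACC = 0.384 × 8.4900% + 0.616 × 4.9650% = 6.3186%.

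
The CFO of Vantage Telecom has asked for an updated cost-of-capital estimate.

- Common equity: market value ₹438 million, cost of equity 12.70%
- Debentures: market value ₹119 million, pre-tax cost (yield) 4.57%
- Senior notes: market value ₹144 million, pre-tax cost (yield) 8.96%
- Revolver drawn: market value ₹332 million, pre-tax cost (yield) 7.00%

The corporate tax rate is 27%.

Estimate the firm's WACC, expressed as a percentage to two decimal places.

Total capital V = 438 + 119 + 144 + 332 = 1033.
Equity: weight = 438/1033 = 0.4240; cost = 12.7%.
Debentures: weight = 119/1033 = 0.1152; after-tax cost = 4.57% × (1 − 27%) = 3.3361%.
Senior notes: weight = 144/1033 = 0.1394; after-tax cost = 8.96% × (1 − 27%) = 6.5408%.
Revolver drawn: weight = 332/1033 = 0.3214; after-tax cost = 7% × (1 − 27%) = 5.1100%.
WACC = 0.4240 × 12.7000% + 0.1152 × 3.3361% + 0.1394 × 6.5408% + 0.3214 × 5.1100% = 8.3233%.

8.32%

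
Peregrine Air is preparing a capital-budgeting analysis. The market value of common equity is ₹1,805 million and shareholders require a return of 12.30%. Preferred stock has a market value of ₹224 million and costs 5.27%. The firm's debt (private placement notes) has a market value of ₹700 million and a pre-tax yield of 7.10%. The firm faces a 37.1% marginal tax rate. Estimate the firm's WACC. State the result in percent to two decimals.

9.71%

Total capital V = 1805 + 224 + 700 = 2729.
Equity: weight = 1805/2729 = 0.6614; cost = 12.3%.
Preferred: weight = 224/2729 = 0.0821; cost = 5.27%.
Private placement notes: weight = 700/2729 = 0.2565; after-tax cost = 7.1% × (1 − 37.1%) = 4.4659%.
WACC = 0.6614 × 12.3000% + 0.0821 × 5.2700% + 0.2565 × 4.4659% = 9.7135%.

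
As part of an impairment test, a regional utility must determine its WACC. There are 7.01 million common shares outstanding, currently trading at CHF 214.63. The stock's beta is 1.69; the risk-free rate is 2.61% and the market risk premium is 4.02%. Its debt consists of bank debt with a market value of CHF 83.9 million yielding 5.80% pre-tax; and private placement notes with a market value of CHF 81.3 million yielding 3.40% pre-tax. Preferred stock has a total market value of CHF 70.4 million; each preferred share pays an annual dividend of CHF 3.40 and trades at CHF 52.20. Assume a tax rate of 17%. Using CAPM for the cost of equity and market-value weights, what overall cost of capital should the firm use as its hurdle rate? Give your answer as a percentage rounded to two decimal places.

8.76%

Cost of equity via CAPM: Re = 2.61% + 1.69 × 4.02% = 9.4038%.
Cost of preferred: Rp = 3.4 / 52.2 = 6.5134%.
Market value of equity E = 214.63 × 7.01m = 1504.5563m.
Total capital V = 1504.5563 + 70.4 + 83.9 + 81.3 = 1740.1563.
Equity: weight = 1504.5563/1740.1563 = 0.8646; cost = 9.4038%.
Preferred: weight = 70.4/1740.1563 = 0.0405; cost = 6.5134%.
Bank debt: weight = 83.9/1740.1563 = 0.0482; after-tax cost = 5.8% × (1 − 17%) = 4.8140%.
Private placement notes: weight = 81.3/1740.1563 = 0.0467; after-tax cost = 3.4% × (1 − 17%) = 2.8220%.
WACC = 0.8646 × 9.4038% + 0.0405 × 6.5134% + 0.0482 × 4.8140% + 0.0467 × 2.8220% = 8.7581%.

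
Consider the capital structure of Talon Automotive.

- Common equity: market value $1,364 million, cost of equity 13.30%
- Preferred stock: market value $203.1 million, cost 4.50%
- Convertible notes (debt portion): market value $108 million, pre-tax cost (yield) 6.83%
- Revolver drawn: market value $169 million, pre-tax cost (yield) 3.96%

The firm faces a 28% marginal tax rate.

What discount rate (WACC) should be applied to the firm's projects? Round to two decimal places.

Total capital V = 1364 + 203.1 + 108 + 169 = 1844.1.
Equity: weight = 1364/1844.1 = 0.7397; cost = 13.3%.
Preferred: weight = 203.1/1844.1 = 0.1101; cost = 4.5%.
Convertible notes (debt portion): weight = 108/1844.1 = 0.0586; after-tax cost = 6.83% × (1 − 28%) = 4.9176%.
Revolver drawn: weight = 169/1844.1 = 0.0916; after-tax cost = 3.96% × (1 − 28%) = 2.8512%.
WACC = 0.7397 × 13.3000% + 0.1101 × 4.5000% + 0.0586 × 4.9176% + 0.0916 × 2.8512% = 10.8823%.

10.88%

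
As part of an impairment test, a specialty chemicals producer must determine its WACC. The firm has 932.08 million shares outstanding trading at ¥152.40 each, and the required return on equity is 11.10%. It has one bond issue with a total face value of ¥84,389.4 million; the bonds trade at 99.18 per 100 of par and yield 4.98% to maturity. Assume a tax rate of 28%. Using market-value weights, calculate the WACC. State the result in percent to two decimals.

8.31%

Market value of equity E = 152.4 × 932.08m = 142048.992m. Market value of debt D = 84389.4m × 99.18/100 = 83697.40692m.
Total capital V = 142048.992 + 83697.40692 = 225746.39892.
Equity: weight = 142048.992/225746.39892 = 0.6292; cost = 11.1%.
Bonds outstanding: weight = 83697.40692/225746.39892 = 0.3708; after-tax cost = 4.98% × (1 − 28%) = 3.5856%.
WACC = 0.6292 × 11.1000% + 0.3708 × 3.5856% = 8.3140%.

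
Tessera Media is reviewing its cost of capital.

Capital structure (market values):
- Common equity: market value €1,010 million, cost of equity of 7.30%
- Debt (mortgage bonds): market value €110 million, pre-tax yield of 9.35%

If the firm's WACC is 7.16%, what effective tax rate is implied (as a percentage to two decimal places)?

37.17%

Total capital V = 1010 + 110 = 1120.
Equity weight = 1010/1120 = 0.9018.
Mortgage bonds weight = 110/1120 = 0.0982.
Equity contribution = 0.9018 × 7.3% = 6.5830%.
Debt contribution must be 7.16% − 6.5830% = 0.5770%.
0.0982 × 9.35% × (1 − T) = 0.5770%  ⇒  (1 − T) = 0.6283.
T = 37.1706%.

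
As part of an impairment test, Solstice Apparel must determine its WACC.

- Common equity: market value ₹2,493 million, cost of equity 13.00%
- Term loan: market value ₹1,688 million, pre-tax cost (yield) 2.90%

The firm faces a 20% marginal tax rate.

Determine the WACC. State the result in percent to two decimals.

Total capital V = 2493 + 1688 = 4181.
Equity: weight = 2493/4181 = 0.5963; cost = 13%.
Term loan: weight = 1688/4181 = 0.4037; after-tax cost = 2.9% × (1 − 20%) = 2.3200%.
WACC = 0.5963 × 13.0000% + 0.4037 × 2.3200% = 8.6882%.

8.69%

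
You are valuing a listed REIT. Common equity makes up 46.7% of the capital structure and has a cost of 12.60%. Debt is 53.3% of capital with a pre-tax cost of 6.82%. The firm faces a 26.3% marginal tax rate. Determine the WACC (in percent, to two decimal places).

8.56%

After-tax cost of debt = 6.82% × (1 − 26.3%) = 5.0263%.
WACC = 0.467 × 12.6000% + 0.533 × 5.0263% = 8.5632%.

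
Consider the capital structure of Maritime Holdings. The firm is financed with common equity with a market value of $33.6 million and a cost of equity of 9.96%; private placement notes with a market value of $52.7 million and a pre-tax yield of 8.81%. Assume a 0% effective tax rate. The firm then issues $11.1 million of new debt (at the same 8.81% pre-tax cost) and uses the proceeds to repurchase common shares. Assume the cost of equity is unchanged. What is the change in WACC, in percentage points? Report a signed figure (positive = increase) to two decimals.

-0.15 pp

Current WACC:
Total capital V = 33.6 + 52.7 = 86.3.
Equity: weight = 33.6/86.3 = 0.3893; cost = 9.96%.
Private placement notes: weight = 52.7/86.3 = 0.6107; after-tax cost = 8.81% × (1 − 0%) = 8.8100%.
WACC = 0.3893 × 9.9600% + 0.6107 × 8.8100% = 9.2577%.
After the change:
Total capital V = 22.5 + 63.8 = 86.3.
Equity: weight = 22.5/86.3 = 0.2607; cost = 9.96%.
Private placement notes: weight = 63.8/86.3 = 0.7393; after-tax cost = 8.81% × (1 − 0%) = 8.8100%.
WACC = 0.2607 × 9.9600% + 0.7393 × 8.8100% = 9.1098%.
Change in WACC = 9.1098% − 9.2577% = -0.1479 pp.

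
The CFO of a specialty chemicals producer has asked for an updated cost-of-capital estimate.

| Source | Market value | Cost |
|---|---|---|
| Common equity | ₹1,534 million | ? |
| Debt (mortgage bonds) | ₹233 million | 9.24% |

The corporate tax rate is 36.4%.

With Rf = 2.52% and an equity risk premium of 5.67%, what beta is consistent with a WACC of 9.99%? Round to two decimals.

1.43

Total capital V = 1534 + 233 = 1767.
Equity weight = 1534/1767 = 0.8681.
Mortgage bonds weight = 233/1767 = 0.1319.
Debt contribution = 0.1319 × 9.24% × (1 − 36.4%) = 0.7749%.
Required equity contribution = 9.99% − 0.7749% = 9.2151%  ⇒  Re = 10.6148%.
CAPM: 10.6148% = 2.52% + β × 5.67%  ⇒  β = 1.4277.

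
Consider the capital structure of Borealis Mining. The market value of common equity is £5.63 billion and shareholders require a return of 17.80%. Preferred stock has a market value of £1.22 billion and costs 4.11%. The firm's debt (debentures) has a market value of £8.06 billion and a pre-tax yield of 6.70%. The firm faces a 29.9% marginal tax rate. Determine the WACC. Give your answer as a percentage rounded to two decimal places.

9.60%

Total capital V = 5.63 + 1.22 + 8.06 = 14.91.
Equity: weight = 5.63/14.91 = 0.3776; cost = 17.8%.
Preferred: weight = 1.22/14.91 = 0.0818; cost = 4.11%.
Debentures: weight = 8.06/14.91 = 0.5406; after-tax cost = 6.7% × (1 − 29.9%) = 4.6967%.
WACC = 0.3776 × 17.8000% + 0.0818 × 4.1100% + 0.5406 × 4.6967% = 9.5965%.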